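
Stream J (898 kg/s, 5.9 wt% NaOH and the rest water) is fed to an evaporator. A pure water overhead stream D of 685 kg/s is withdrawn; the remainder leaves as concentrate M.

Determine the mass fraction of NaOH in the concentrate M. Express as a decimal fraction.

NaOH is not removed: 898×0.059 = 52.982 kg/s of NaOH enters M.
Concentrate = 898 − 685 = 213 kg/s.
Mass fraction = 52.982/213 = 0.2487.

0.2487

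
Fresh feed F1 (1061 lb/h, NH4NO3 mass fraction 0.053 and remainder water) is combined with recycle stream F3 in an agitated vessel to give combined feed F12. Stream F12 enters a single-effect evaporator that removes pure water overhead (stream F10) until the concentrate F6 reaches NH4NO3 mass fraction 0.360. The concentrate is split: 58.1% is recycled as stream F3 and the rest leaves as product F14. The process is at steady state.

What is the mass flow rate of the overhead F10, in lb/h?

904.8 lb/h

Overall NH4NO3 balance (none leaves overhead): NH4NO3 in fresh feed = NH4NO3 in product, i.e. 1061×0.053 = (1−0.581)·F6·0.360.
F6 = 56.233/(0.360×0.419) = 372.8 lb/h.
Recycle F3 = 0.581×372.8 = 216.6 lb/h.
Combined feed F12 = 1061 + 216.6 = 1277.6 lb/h.
Overhead F10 = F12 − F6 = 1277.6 − 372.8 = 904.8 lb/h.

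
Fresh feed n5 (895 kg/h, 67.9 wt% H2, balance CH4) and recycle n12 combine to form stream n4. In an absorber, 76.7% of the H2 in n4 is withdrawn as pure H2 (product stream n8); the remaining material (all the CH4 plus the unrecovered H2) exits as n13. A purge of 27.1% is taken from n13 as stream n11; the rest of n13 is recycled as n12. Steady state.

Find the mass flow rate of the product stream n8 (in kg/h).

H2 in n4: m_A = 895×0.679 + (1−0.271)·(1−0.767)·m_A, so m_A = 607.71/0.8301 = 732.05 kg/h.
Product n8 = 0.767×732.05 = 561.48 kg/h.

561.5 kg/h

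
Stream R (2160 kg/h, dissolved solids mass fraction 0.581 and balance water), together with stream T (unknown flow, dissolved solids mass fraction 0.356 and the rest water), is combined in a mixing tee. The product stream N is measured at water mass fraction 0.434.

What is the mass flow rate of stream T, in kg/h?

Let T be the unknown flow. Total out = 2160 + T.
water balance: 905.04 + 0.644·T = 0.434·(2160 + T)
(0.644 − 0.434)·T = 0.434×2160 − 905.04 = 32.4
T = 32.4 / 0.210 = 154.29 kg/h

154.3 kg/h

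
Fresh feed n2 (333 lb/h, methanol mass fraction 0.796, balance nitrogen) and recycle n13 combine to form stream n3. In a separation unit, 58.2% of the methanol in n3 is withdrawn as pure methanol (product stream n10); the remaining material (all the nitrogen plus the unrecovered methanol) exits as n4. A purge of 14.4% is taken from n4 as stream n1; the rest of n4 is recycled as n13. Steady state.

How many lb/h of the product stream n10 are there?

methanol in n3: m_A = 333×0.796 + (1−0.144)·(1−0.582)·m_A, so m_A = 265.07/0.6422 = 412.76 lb/h.
Product n10 = 0.582×412.76 = 240.22 lb/h.

240.2 lb/h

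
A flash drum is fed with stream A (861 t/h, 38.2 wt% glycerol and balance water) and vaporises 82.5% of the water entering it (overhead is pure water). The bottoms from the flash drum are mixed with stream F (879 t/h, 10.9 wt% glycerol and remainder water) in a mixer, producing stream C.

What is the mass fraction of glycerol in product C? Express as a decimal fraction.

0.326

Vapour removed = 0.825×0.618×861 = 438.98 t/h; concentrate = 422.02 t/h.
glycerol reaching the mixer = 328.9 (from concentrate) + 879×0.109 = 424.71 t/h.
Product flow = 422.02 + 879 = 1301 t/h; glycerol fraction = 0.326.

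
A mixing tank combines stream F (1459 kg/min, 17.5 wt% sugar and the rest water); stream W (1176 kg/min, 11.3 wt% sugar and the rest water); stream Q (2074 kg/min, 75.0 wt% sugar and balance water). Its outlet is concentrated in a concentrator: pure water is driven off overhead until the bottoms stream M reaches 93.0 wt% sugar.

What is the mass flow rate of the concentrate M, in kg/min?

sugar entering = 1459×0.175 + 1176×0.113 + 2074×0.750 = 1943.7 kg/min.
All sugar reports to M, so M = 1943.7/0.930 = 2090 kg/min.

2090 kg/min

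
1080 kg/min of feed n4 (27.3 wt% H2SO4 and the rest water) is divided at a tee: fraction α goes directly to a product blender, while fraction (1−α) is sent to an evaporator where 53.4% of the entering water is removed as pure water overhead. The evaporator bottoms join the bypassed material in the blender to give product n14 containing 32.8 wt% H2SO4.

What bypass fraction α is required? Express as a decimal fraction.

0.568

All 1080×0.273 = 294.84 kg/min of H2SO4 reaches n14, so n14 = 294.84/0.328 = 898.9 kg/min and vapour = 181.1 kg/min.
The evaporator receives (1−α)·1080 of feed at 0.727 water and removes 0.534 of that water:
0.534×0.727×(1−α)×1080 = 181.1
(1−α) = 181.1/419.28 = 0.4319;  α = 0.5681.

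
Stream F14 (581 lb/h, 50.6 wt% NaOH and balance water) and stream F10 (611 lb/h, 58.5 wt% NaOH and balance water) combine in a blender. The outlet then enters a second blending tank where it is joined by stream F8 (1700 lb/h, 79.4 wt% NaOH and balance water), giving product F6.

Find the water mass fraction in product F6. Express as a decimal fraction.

Overall, product flow = 2892 lb/h.
water in = 581×0.494 + 611×0.415 + 1700×0.206 = 890.78 lb/h.
water fraction in F6 = 0.308.

0.308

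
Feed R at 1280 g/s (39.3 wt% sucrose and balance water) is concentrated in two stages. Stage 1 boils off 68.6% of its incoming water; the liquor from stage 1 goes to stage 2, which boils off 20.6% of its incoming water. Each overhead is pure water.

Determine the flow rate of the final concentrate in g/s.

water in feed = 1280×0.607 = 776.96 g/s.
After stage 1: water left = (1−0.686)×776.96 = 243.97; stream total = 747.01 g/s.
After stage 2: water left = (1−0.206)×243.97 = 193.71; final concentrate = 696.75 g/s.

696.7 g/s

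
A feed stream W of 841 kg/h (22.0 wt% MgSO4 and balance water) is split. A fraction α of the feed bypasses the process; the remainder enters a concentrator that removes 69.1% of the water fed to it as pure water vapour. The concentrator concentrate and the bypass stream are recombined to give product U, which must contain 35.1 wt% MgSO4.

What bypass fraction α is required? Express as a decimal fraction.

0.308

All 841×0.220 = 185.02 kg/h of MgSO4 reaches U, so U = 185.02/0.351 = 527.12 kg/h and vapour = 313.88 kg/h.
The evaporator receives (1−α)·841 of feed at 0.780 water and removes 0.691 of that water:
0.691×0.780×(1−α)×841 = 313.88
(1−α) = 313.88/453.28 = 0.6925;  α = 0.3075.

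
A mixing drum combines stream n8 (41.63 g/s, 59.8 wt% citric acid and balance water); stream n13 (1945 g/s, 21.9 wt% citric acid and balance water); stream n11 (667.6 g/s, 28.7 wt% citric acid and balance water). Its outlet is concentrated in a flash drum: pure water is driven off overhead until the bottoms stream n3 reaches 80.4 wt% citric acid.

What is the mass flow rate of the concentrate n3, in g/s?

citric acid entering = 41.63×0.598 + 1945×0.219 + 667.6×0.287 = 642.45 g/s.
All citric acid reports to n3, so n3 = 642.45/0.804 = 799.07 g/s.

799.1 g/s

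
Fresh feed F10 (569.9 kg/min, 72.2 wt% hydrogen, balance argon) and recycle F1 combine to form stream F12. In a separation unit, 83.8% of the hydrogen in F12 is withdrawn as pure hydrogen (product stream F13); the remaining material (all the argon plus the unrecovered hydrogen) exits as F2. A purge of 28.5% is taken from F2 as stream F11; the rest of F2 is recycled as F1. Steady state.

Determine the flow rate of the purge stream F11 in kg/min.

179.9 kg/min

argon enters only via F10 and leaves only via the purge: 569.9×0.278 = 0.285×(argon in F2), and the separation unit passes all argon, so argon in F12 = argon in F2 = 555.9 kg/min.
hydrogen in F12: m_A = 569.9×0.722 + (1−0.285)·(1−0.838)·m_A, so m_A = 411.47/0.8842 = 465.37 kg/min.
F2 = (1−0.838)×465.37 + 555.9 = 631.29 kg/min.
Purge F11 = 0.285×631.29 = 179.92 kg/min.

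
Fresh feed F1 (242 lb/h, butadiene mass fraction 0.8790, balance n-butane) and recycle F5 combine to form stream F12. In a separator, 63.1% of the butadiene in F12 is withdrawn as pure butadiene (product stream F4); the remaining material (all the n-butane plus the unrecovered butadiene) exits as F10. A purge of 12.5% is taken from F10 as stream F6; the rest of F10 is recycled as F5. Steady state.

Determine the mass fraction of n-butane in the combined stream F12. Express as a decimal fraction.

n-butane enters only via F1 and leaves only via the purge: 242×0.121 = 0.125×(n-butane in F10), and the separator passes all n-butane, so n-butane in F12 = n-butane in F10 = 234.26 lb/h.
butadiene in F12: m_A = 242×0.879 + (1−0.125)·(1−0.631)·m_A, so m_A = 212.72/0.6771 = 314.15 lb/h.
F12 = 314.15 + 234.26 = 548.4 lb/h.
n-butane fraction in F12 = 234.26/548.4 = 0.4272.

0.4272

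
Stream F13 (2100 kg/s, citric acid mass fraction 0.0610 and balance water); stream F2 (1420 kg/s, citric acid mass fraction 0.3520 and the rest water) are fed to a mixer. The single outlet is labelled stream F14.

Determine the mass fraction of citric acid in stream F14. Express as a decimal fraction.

Total flow out = 2100 + 1420 = 3520 kg/s.
citric acid in = 2100×0.061 + 1420×0.352 = 627.94 kg/s.
citric acid mass fraction in F14 = 627.94/3520 = 0.1784.

0.1784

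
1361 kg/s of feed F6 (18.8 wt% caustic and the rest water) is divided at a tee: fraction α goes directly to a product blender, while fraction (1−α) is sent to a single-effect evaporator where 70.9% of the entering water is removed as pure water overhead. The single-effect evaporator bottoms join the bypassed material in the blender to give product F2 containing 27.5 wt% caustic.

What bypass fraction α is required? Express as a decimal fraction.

0.450

All 1361×0.188 = 255.87 kg/s of caustic reaches F2, so F2 = 255.87/0.275 = 930.43 kg/s and vapour = 430.57 kg/s.
The evaporator receives (1−α)·1361 of feed at 0.812 water and removes 0.709 of that water:
0.709×0.812×(1−α)×1361 = 430.57
(1−α) = 430.57/783.54 = 0.5495;  α = 0.4505.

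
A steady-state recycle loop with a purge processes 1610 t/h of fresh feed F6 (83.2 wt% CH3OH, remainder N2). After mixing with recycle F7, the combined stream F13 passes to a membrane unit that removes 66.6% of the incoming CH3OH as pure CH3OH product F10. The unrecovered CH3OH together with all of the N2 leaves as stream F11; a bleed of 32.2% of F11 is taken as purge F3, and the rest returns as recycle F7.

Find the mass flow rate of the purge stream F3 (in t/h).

N2 enters only via F6 and leaves only via the purge: 1610×0.168 = 0.322×(N2 in F11), and the membrane unit passes all N2, so N2 in F13 = N2 in F11 = 840 t/h.
CH3OH in F13: m_A = 1610×0.832 + (1−0.322)·(1−0.666)·m_A, so m_A = 1339.5/0.7735 = 1731.7 t/h.
F11 = (1−0.666)×1731.7 + 840 = 1418.4 t/h.
Purge F3 = 0.322×1418.4 = 456.72 t/h.

456.7 t/h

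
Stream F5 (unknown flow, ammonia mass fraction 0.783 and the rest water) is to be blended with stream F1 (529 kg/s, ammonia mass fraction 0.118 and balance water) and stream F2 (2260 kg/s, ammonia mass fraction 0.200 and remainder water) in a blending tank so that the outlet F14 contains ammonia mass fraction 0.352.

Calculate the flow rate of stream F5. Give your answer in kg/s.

1084 kg/s

Let F5 be the unknown flow. Total out = 2789 + F5.
ammonia balance: 514.42 + 0.783·F5 = 0.352·(2789 + F5)
(0.783 − 0.352)·F5 = 0.352×2789 − 514.42 = 467.31
F5 = 467.31 / 0.431 = 1084.2 kg/s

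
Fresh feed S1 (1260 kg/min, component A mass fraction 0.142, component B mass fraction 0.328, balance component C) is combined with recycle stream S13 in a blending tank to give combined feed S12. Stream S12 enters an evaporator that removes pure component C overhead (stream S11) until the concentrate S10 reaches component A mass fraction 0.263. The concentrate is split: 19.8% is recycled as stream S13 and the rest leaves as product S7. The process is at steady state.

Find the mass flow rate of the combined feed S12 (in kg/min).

Overall component A balance (none leaves overhead): component A in fresh feed = component A in product, i.e. 1260×0.142 = (1−0.198)·S10·0.263.
S10 = 178.92/(0.263×0.802) = 848.26 kg/min.
Recycle S13 = 0.198×848.26 = 167.96 kg/min.
Combined feed S12 = 1260 + 167.96 = 1428 kg/min.

1428 kg/min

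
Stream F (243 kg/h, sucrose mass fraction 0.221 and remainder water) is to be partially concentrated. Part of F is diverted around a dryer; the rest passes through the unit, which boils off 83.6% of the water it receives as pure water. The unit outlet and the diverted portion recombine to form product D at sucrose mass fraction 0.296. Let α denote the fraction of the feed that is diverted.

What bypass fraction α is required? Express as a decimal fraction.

0.611

All 243×0.221 = 53.703 kg/h of sucrose reaches D, so D = 53.703/0.296 = 181.43 kg/h and vapour = 61.571 kg/h.
The evaporator receives (1−α)·243 of feed at 0.779 water and removes 0.836 of that water:
0.836×0.779×(1−α)×243 = 61.571
(1−α) = 61.571/158.25 = 0.3891;  α = 0.6109.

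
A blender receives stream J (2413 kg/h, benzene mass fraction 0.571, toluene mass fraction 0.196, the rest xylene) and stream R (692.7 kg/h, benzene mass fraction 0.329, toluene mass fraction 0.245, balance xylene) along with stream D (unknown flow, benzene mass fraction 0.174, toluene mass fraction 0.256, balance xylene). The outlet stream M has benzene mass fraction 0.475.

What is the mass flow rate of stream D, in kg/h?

Let D be the unknown flow. Total out = 3105.7 + D.
benzene balance: 1605.7 + 0.174·D = 0.475·(3105.7 + D)
(0.174 − 0.475)·D = 0.475×3105.7 − 1605.7 = -130.51
D = -130.51 / -0.301 = 433.6 kg/h

433.6 kg/h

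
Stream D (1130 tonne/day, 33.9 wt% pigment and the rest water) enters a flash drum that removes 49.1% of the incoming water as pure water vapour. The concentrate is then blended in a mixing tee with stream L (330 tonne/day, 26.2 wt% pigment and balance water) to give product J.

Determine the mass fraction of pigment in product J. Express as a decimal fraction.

Vapour removed = 0.491×0.661×1130 = 366.74 tonne/day; concentrate = 763.26 tonne/day.
pigment reaching the mixer = 383.07 (from concentrate) + 330×0.262 = 469.53 tonne/day.
Product flow = 763.26 + 330 = 1093.3 tonne/day; pigment fraction = 0.429.

0.429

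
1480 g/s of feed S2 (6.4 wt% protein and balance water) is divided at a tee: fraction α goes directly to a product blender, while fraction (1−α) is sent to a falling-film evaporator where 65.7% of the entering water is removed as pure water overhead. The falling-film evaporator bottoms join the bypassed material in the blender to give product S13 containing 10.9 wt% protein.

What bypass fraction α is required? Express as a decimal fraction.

0.329

All 1480×0.064 = 94.72 g/s of protein reaches S13, so S13 = 94.72/0.109 = 868.99 g/s and vapour = 611.01 g/s.
The evaporator receives (1−α)·1480 of feed at 0.936 water and removes 0.657 of that water:
0.657×0.936×(1−α)×1480 = 611.01
(1−α) = 611.01/910.13 = 0.6713;  α = 0.3287.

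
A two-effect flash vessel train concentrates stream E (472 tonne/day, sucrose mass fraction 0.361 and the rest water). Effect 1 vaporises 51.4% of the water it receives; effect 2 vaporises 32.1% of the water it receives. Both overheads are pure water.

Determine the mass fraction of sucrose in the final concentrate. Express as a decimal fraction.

0.631

water in feed = 472×0.639 = 301.61 tonne/day.
After stage 1: water left = (1−0.514)×301.61 = 146.58; stream total = 316.97 tonne/day.
After stage 2: water left = (1−0.321)×146.58 = 99.529; final concentrate = 269.92 tonne/day.
sucrose fraction = 170.39/269.92 = 0.631.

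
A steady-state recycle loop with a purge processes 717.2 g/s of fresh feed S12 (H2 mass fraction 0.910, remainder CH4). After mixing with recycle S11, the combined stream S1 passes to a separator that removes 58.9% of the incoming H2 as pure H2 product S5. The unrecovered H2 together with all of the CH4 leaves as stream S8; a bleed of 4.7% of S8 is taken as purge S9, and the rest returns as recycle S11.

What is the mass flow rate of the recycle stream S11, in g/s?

1729 g/s

CH4 enters only via S12 and leaves only via the purge: 717.2×0.090 = 0.047×(CH4 in S8), and the separator passes all CH4, so CH4 in S1 = CH4 in S8 = 1373.4 g/s.
H2 in S1: m_A = 717.2×0.910 + (1−0.047)·(1−0.589)·m_A, so m_A = 652.65/0.6083 = 1072.9 g/s.
S8 = (1−0.589)×1072.9 + 1373.4 = 1814.3 g/s.
Recycle S11 = (1−0.047)×1814.3 = 1729 g/s.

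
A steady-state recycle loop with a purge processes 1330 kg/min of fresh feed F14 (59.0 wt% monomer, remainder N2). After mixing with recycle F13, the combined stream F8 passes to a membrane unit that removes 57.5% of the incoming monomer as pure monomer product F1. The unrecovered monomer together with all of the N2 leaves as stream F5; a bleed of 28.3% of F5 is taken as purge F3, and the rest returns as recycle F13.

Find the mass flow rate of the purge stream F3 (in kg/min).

681 kg/min

N2 enters only via F14 and leaves only via the purge: 1330×0.410 = 0.283×(N2 in F5), and the membrane unit passes all N2, so N2 in F8 = N2 in F5 = 1926.9 kg/min.
monomer in F8: m_A = 1330×0.590 + (1−0.283)·(1−0.575)·m_A, so m_A = 784.7/0.6953 = 1128.6 kg/min.
F5 = (1−0.575)×1128.6 + 1926.9 = 2406.5 kg/min.
Purge F3 = 0.283×2406.5 = 681.04 kg/min.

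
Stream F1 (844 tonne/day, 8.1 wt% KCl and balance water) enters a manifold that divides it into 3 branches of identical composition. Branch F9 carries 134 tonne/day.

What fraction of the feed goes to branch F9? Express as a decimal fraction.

0.159

Fraction to F9 = 134/844 = 0.1588.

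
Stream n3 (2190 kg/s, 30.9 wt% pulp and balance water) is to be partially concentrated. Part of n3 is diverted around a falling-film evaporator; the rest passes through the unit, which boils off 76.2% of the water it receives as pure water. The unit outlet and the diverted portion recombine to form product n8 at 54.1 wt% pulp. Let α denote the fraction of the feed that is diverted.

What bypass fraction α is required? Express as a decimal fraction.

All 2190×0.309 = 676.71 kg/s of pulp reaches n8, so n8 = 676.71/0.541 = 1250.9 kg/s and vapour = 939.15 kg/s.
The evaporator receives (1−α)·2190 of feed at 0.691 water and removes 0.762 of that water:
0.762×0.691×(1−α)×2190 = 939.15
(1−α) = 939.15/1153.1 = 0.8144;  α = 0.1856.

0.186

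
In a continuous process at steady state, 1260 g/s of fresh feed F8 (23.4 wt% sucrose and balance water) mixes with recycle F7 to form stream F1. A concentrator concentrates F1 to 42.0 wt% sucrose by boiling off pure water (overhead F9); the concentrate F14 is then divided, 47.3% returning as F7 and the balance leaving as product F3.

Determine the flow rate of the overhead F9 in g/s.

Overall sucrose balance (none leaves overhead): sucrose in fresh feed = sucrose in product, i.e. 1260×0.234 = (1−0.473)·F14·0.420.
F14 = 294.84/(0.420×0.527) = 1332.1 g/s.
Recycle F7 = 0.473×1332.1 = 630.07 g/s.
Combined feed F1 = 1260 + 630.07 = 1890.1 g/s.
Overhead F9 = F1 − F14 = 1890.1 − 1332.1 = 558 g/s.

558 g/s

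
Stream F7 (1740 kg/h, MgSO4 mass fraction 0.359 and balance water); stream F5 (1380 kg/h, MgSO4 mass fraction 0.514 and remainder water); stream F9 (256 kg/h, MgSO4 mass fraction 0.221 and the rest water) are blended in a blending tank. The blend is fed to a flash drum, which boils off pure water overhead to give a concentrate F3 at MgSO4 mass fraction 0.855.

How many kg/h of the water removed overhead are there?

MgSO4 entering = 1740×0.359 + 1380×0.514 + 256×0.221 = 1390.6 kg/h.
All MgSO4 reports to F3, so F3 = 1390.6/0.855 = 1626.4 kg/h.
Total feed = 3376 kg/h; overhead = 3376 − 1626.4 = 1749.6 kg/h.

1750 kg/h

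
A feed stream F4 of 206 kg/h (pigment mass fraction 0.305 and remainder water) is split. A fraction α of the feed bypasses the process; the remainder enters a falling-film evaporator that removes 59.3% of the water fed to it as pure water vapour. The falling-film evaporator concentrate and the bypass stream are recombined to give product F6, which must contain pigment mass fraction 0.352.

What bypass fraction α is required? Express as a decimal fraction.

0.676

All 206×0.305 = 62.83 kg/h of pigment reaches F6, so F6 = 62.83/0.352 = 178.49 kg/h and vapour = 27.506 kg/h.
The evaporator receives (1−α)·206 of feed at 0.695 water and removes 0.593 of that water:
0.593×0.695×(1−α)×206 = 27.506
(1−α) = 27.506/84.9 = 0.3240;  α = 0.6760.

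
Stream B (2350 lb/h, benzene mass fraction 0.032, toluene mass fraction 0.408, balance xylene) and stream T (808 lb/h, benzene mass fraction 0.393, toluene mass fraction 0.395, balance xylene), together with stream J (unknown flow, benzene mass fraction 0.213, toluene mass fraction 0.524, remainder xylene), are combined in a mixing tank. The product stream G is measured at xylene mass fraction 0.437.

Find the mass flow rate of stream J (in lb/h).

616.4 lb/h

Let J be the unknown flow. Total out = 3158 + J.
xylene balance: 1487.3 + 0.263·J = 0.437·(3158 + J)
(0.263 − 0.437)·J = 0.437×3158 − 1487.3 = -107.25
J = -107.25 / -0.174 = 616.38 lb/h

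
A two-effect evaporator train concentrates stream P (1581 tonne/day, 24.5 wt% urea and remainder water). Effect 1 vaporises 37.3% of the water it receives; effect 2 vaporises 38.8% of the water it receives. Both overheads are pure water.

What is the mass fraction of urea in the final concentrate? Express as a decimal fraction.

water in feed = 1581×0.755 = 1193.7 tonne/day.
After stage 1: water left = (1−0.373)×1193.7 = 748.42; stream total = 1135.8 tonne/day.
After stage 2: water left = (1−0.388)×748.42 = 458.03; final concentrate = 845.38 tonne/day.
urea fraction = 387.34/845.38 = 0.458.

0.458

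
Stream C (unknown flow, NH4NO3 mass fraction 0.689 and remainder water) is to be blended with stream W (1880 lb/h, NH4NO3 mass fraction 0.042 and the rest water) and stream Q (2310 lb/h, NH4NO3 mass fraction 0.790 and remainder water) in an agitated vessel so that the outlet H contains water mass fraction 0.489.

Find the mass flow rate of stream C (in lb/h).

1333 lb/h

Let C be the unknown flow. Total out = 4190 + C.
water balance: 2286.1 + 0.311·C = 0.489·(4190 + C)
(0.311 − 0.489)·C = 0.489×4190 − 2286.1 = -237.23
C = -237.23 / -0.178 = 1332.8 lb/h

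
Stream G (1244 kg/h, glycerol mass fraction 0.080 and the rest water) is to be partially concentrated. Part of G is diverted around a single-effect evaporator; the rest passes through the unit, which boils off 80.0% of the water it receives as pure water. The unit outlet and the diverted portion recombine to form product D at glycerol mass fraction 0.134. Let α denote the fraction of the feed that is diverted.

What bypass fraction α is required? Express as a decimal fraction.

0.452

All 1244×0.080 = 99.52 kg/h of glycerol reaches D, so D = 99.52/0.134 = 742.69 kg/h and vapour = 501.31 kg/h.
The evaporator receives (1−α)·1244 of feed at 0.920 water and removes 0.800 of that water:
0.800×0.920×(1−α)×1244 = 501.31
(1−α) = 501.31/915.58 = 0.5475;  α = 0.4525.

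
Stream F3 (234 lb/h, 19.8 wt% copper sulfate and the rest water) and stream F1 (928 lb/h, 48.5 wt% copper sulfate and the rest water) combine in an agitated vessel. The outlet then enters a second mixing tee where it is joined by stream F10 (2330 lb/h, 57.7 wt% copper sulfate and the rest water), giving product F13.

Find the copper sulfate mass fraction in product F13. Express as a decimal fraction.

Overall, product flow = 3492 lb/h.
copper sulfate in = 234×0.198 + 928×0.485 + 2330×0.577 = 1840.8 lb/h.
copper sulfate fraction in F13 = 0.527.

0.527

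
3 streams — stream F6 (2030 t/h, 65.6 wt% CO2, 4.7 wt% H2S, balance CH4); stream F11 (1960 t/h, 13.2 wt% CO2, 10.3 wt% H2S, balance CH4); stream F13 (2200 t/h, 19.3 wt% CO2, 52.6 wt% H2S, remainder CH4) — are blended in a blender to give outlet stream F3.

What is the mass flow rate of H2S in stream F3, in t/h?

1454 t/h

H2S out = H2S in = 2030×0.047 + 1960×0.103 + 2200×0.526 = 1454.5 t/h.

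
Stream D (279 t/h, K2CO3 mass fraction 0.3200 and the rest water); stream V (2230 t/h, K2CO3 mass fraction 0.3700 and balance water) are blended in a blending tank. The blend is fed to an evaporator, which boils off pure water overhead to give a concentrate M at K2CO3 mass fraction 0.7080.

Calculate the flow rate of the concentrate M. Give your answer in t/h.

1291 t/h

K2CO3 entering = 279×0.320 + 2230×0.370 = 914.38 t/h.
All K2CO3 reports to M, so M = 914.38/0.708 = 1291.5 t/h.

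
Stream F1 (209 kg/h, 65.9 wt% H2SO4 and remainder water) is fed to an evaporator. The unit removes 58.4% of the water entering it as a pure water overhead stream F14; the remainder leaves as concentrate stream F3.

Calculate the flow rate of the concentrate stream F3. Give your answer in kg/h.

167.4 kg/h

water entering = 209×0.341 = 71.269 kg/h; overhead removed = 0.584×71.269 = 41.621 kg/h.
Concentrate = 209 − 41.621 = 167.38 kg/h.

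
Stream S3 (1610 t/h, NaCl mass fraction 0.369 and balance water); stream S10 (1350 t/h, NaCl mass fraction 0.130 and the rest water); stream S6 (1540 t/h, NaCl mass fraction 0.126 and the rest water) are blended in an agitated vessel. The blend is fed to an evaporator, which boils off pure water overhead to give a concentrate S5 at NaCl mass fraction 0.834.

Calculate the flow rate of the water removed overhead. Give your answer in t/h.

3345 t/h

NaCl entering = 1610×0.369 + 1350×0.130 + 1540×0.126 = 963.63 t/h.
All NaCl reports to S5, so S5 = 963.63/0.834 = 1155.4 t/h.
Total feed = 4500 t/h; overhead = 4500 − 1155.4 = 3344.6 t/h.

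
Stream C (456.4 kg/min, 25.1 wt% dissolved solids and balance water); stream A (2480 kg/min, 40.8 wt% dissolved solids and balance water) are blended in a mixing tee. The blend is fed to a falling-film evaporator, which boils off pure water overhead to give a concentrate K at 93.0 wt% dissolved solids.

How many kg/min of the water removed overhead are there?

1725 kg/min

dissolved solids entering = 456.4×0.251 + 2480×0.408 = 1126.4 kg/min.
All dissolved solids reports to K, so K = 1126.4/0.930 = 1211.2 kg/min.
Total feed = 2936.4 kg/min; overhead = 2936.4 − 1211.2 = 1725.2 kg/min.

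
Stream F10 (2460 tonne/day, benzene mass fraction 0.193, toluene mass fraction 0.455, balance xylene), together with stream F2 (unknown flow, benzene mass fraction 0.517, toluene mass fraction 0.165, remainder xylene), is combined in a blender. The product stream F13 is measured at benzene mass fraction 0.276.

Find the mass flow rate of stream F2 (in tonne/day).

847.2 tonne/day

Let F2 be the unknown flow. Total out = 2460 + F2.
benzene balance: 474.78 + 0.517·F2 = 0.276·(2460 + F2)
(0.517 − 0.276)·F2 = 0.276×2460 − 474.78 = 204.18
F2 = 204.18 / 0.241 = 847.22 tonne/day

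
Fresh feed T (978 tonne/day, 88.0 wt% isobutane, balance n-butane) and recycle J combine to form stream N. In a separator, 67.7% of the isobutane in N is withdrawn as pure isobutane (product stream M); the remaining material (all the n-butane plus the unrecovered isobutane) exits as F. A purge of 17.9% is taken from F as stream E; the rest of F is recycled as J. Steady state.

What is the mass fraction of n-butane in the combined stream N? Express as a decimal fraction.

n-butane enters only via T and leaves only via the purge: 978×0.120 = 0.179×(n-butane in F), and the separator passes all n-butane, so n-butane in N = n-butane in F = 655.64 tonne/day.
isobutane in N: m_A = 978×0.880 + (1−0.179)·(1−0.677)·m_A, so m_A = 860.64/0.7348 = 1171.2 tonne/day.
N = 1171.2 + 655.64 = 1826.9 tonne/day.
n-butane fraction in N = 655.64/1826.9 = 0.3589.

0.3589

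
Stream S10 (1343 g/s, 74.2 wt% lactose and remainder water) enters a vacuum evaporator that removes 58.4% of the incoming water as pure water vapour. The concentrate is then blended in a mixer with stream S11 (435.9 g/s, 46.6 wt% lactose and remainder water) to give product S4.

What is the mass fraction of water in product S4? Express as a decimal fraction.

0.2391

Vapour removed = 0.584×0.258×1343 = 202.35 g/s; concentrate = 1140.6 g/s.
water reaching the mixer = 144.14 (from concentrate) + 435.9×0.534 = 376.91 g/s.
Product flow = 1140.6 + 435.9 = 1576.5 g/s; water fraction = 0.2391.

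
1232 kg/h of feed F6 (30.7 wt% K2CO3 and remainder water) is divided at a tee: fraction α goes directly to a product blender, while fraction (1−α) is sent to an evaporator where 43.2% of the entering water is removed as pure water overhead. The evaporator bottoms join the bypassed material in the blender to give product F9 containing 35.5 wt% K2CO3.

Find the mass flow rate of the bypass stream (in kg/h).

All 1232×0.307 = 378.22 kg/h of K2CO3 reaches F9, so F9 = 378.22/0.355 = 1065.4 kg/h and vapour = 166.58 kg/h.
The evaporator receives (1−α)·1232 of feed at 0.693 water and removes 0.432 of that water:
0.432×0.693×(1−α)×1232 = 166.58
(1−α) = 166.58/368.83 = 0.4516;  α = 0.5484.
Bypass flow = 0.5484×1232 = 675.58 kg/h.

675.6 kg/h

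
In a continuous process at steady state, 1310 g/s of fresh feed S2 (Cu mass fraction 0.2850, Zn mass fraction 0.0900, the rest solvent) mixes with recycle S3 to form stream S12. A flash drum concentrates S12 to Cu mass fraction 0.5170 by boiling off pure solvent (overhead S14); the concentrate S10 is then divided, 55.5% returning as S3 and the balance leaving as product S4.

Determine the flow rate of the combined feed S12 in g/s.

Overall Cu balance (none leaves overhead): Cu in fresh feed = Cu in product, i.e. 1310×0.285 = (1−0.555)·S10·0.517.
S10 = 373.35/(0.517×0.445) = 1622.8 g/s.
Recycle S3 = 0.555×1622.8 = 900.66 g/s.
Combined feed S12 = 1310 + 900.66 = 2210.7 g/s.

2211 g/s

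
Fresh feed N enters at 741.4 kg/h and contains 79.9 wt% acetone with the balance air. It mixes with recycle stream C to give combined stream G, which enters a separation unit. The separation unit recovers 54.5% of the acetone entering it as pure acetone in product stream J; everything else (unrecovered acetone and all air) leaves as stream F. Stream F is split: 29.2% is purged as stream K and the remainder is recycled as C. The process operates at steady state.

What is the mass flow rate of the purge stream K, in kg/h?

265.1 kg/h

air enters only via N and leaves only via the purge: 741.4×0.201 = 0.292×(air in F), and the separation unit passes all air, so air in G = air in F = 510.35 kg/h.
acetone in G: m_A = 741.4×0.799 + (1−0.292)·(1−0.545)·m_A, so m_A = 592.38/0.6779 = 873.9 kg/h.
F = (1−0.545)×873.9 + 510.35 = 907.97 kg/h.
Purge K = 0.292×907.97 = 265.13 kg/h.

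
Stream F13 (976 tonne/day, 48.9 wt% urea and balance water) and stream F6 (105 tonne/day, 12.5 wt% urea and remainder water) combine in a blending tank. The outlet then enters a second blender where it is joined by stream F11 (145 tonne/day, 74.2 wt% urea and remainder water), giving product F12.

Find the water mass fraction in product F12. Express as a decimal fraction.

Overall, product flow = 1226 tonne/day.
water in = 976×0.511 + 105×0.875 + 145×0.258 = 628.02 tonne/day.
water fraction in F12 = 0.512.

0.512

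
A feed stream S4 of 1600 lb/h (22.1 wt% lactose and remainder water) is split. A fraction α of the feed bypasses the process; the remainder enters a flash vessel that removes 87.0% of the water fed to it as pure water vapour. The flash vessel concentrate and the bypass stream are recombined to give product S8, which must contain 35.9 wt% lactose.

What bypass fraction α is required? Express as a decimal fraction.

0.433

All 1600×0.221 = 353.6 lb/h of lactose reaches S8, so S8 = 353.6/0.359 = 984.96 lb/h and vapour = 615.04 lb/h.
The evaporator receives (1−α)·1600 of feed at 0.779 water and removes 0.870 of that water:
0.870×0.779×(1−α)×1600 = 615.04
(1−α) = 615.04/1084.4 = 0.5672;  α = 0.4328.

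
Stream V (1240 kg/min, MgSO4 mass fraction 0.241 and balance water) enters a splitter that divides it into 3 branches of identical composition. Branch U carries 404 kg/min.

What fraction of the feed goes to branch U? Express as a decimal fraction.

0.326

Fraction to U = 404/1240 = 0.3258.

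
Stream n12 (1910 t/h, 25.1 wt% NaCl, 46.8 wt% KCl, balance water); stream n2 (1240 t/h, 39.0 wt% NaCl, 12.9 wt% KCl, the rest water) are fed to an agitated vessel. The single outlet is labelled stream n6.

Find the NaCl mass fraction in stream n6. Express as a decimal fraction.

Total flow out = 1910 + 1240 = 3150 t/h.
NaCl in = 1910×0.251 + 1240×0.390 = 963.01 t/h.
NaCl mass fraction in n6 = 963.01/3150 = 0.3057.

0.3057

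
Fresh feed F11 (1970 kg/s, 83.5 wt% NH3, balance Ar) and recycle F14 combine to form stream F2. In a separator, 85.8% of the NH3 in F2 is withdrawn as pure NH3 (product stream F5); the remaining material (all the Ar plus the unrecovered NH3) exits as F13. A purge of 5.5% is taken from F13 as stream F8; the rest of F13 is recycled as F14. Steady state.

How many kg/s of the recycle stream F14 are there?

Ar enters only via F11 and leaves only via the purge: 1970×0.165 = 0.055×(Ar in F13), and the separator passes all Ar, so Ar in F2 = Ar in F13 = 5910 kg/s.
NH3 in F2: m_A = 1970×0.835 + (1−0.055)·(1−0.858)·m_A, so m_A = 1644.9/0.8658 = 1899.9 kg/s.
F13 = (1−0.858)×1899.9 + 5910 = 6179.8 kg/s.
Recycle F14 = (1−0.055)×6179.8 = 5839.9 kg/s.

5840 kg/s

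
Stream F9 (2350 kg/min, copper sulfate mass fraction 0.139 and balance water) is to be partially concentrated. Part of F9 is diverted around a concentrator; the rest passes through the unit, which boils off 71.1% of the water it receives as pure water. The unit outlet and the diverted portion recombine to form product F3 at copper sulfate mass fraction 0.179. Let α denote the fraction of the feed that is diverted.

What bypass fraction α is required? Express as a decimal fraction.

All 2350×0.139 = 326.65 kg/min of copper sulfate reaches F3, so F3 = 326.65/0.179 = 1824.9 kg/min and vapour = 525.14 kg/min.
The evaporator receives (1−α)·2350 of feed at 0.861 water and removes 0.711 of that water:
0.711×0.861×(1−α)×2350 = 525.14
(1−α) = 525.14/1438.6 = 0.3650;  α = 0.6350.

0.635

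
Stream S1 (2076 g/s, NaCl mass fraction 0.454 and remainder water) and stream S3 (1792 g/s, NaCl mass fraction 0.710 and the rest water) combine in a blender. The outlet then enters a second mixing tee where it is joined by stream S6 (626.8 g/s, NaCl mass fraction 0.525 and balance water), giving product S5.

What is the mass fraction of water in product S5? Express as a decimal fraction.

Overall, product flow = 4494.8 g/s.
water in = 2076×0.546 + 1792×0.290 + 626.8×0.475 = 1950.9 g/s.
water fraction in S5 = 0.434.

0.434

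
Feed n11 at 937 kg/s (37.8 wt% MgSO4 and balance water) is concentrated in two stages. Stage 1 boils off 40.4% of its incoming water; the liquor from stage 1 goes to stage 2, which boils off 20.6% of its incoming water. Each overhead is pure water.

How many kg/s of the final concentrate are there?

water in feed = 937×0.622 = 582.81 kg/s.
After stage 1: water left = (1−0.404)×582.81 = 347.36; stream total = 701.54 kg/s.
After stage 2: water left = (1−0.206)×347.36 = 275.8; final concentrate = 629.99 kg/s.

630 kg/s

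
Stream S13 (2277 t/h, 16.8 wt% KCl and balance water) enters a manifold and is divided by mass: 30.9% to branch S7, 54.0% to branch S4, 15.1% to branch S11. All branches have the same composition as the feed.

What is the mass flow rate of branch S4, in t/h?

Branch S4 flow = 0.540×2277 = 1229.6 t/h.

1230 t/h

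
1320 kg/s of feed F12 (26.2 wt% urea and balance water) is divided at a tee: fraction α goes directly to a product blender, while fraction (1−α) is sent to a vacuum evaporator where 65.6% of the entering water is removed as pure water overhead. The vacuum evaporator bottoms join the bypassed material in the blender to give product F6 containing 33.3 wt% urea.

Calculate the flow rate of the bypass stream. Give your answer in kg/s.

738.7 kg/s

All 1320×0.262 = 345.84 kg/s of urea reaches F6, so F6 = 345.84/0.333 = 1038.6 kg/s and vapour = 281.44 kg/s.
The evaporator receives (1−α)·1320 of feed at 0.738 water and removes 0.656 of that water:
0.656×0.738×(1−α)×1320 = 281.44
(1−α) = 281.44/639.05 = 0.4404;  α = 0.5596.
Bypass flow = 0.5596×1320 = 738.66 kg/s.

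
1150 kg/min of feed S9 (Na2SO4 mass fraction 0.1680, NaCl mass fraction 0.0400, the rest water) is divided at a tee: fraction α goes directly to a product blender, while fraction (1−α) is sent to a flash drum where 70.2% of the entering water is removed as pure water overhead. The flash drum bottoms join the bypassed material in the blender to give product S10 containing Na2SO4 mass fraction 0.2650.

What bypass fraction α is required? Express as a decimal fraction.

0.342

All 1150×0.168 = 193.2 kg/min of Na2SO4 reaches S10, so S10 = 193.2/0.265 = 729.06 kg/min and vapour = 420.94 kg/min.
The evaporator receives (1−α)·1150 of feed at 0.792 water and removes 0.702 of that water:
0.702×0.792×(1−α)×1150 = 420.94
(1−α) = 420.94/639.38 = 0.6584;  α = 0.3416.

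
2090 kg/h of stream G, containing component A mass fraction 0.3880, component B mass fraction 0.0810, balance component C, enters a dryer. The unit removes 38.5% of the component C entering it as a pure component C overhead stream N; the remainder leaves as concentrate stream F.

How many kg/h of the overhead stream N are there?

component C entering = 2090×0.531 = 1109.8 kg/h; overhead removed = 0.385×1109.8 = 427.27 kg/h.

427.3 kg/h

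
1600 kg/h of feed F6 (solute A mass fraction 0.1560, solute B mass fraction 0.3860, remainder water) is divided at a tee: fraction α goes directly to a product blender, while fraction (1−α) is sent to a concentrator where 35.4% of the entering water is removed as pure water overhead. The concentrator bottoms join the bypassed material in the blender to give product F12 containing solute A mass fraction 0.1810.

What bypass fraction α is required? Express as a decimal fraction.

All 1600×0.156 = 249.6 kg/h of solute A reaches F12, so F12 = 249.6/0.181 = 1379 kg/h and vapour = 220.99 kg/h.
The evaporator receives (1−α)·1600 of feed at 0.458 water and removes 0.354 of that water:
0.354×0.458×(1−α)×1600 = 220.99
(1−α) = 220.99/259.41 = 0.8519;  α = 0.1481.

0.148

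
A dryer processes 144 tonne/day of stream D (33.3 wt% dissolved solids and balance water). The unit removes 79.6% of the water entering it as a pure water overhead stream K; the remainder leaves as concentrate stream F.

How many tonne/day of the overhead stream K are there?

water entering = 144×0.667 = 96.048 tonne/day; overhead removed = 0.796×96.048 = 76.454 tonne/day.

76.45 tonne/day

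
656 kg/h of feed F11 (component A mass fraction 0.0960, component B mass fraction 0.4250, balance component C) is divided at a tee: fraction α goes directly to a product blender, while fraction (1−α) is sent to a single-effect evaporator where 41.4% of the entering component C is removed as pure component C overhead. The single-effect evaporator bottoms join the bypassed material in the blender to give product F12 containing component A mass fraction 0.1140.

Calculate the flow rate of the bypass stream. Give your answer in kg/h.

133.7 kg/h

All 656×0.096 = 62.976 kg/h of component A reaches F12, so F12 = 62.976/0.114 = 552.42 kg/h and vapour = 103.58 kg/h.
The evaporator receives (1−α)·656 of feed at 0.479 component C and removes 0.414 of that component C:
0.414×0.479×(1−α)×656 = 103.58
(1−α) = 103.58/130.09 = 0.7962;  α = 0.2038.
Bypass flow = 0.2038×656 = 133.68 kg/h.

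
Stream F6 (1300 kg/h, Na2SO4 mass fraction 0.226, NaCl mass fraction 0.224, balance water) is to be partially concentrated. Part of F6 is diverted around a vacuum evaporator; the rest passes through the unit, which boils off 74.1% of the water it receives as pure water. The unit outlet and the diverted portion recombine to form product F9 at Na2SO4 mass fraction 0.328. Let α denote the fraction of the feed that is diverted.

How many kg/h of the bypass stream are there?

All 1300×0.226 = 293.8 kg/h of Na2SO4 reaches F9, so F9 = 293.8/0.328 = 895.73 kg/h and vapour = 404.27 kg/h.
The evaporator receives (1−α)·1300 of feed at 0.550 water and removes 0.741 of that water:
0.741×0.550×(1−α)×1300 = 404.27
(1−α) = 404.27/529.82 = 0.7630;  α = 0.2370.
Bypass flow = 0.2370×1300 = 308.05 kg/h.

308.1 kg/h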